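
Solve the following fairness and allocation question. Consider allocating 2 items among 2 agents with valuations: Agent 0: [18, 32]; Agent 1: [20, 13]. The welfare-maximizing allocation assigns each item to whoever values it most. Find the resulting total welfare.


Step 1: For each item, find the maximum value among all agents.
Step 2: Item 0 -> Agent 1 (value 20)
Step 3: Item 1 -> Agent 0 (value 32)
Step 4: Total welfare = 20 + 32 = 52

52


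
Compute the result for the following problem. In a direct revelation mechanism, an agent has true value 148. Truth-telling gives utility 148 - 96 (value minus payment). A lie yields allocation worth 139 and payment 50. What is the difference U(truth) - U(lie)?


Step 1: U(truth) = value - payment = 148 - 96 = 52
Step 2: U(lie) = allocation - payment = 139 - 50 = 89
Step 3: IC gap = 52 - 89 = -37

-37


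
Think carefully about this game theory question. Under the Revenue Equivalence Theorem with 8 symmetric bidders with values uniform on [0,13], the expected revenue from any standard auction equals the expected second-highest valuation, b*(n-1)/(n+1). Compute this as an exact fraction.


Step 1: By Revenue Equivalence, expected revenue = b*(n-1)/(n+1)
Step 2: Substituting n = 8, b = 13
Step 3: Revenue = 13*(8-1)/(8+1) = 13*7/9
Step 4: Revenue = 91/9

91/9


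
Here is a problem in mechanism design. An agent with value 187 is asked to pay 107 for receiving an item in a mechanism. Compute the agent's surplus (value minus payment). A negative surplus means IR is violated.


Step 1: Surplus = value - payment = 187 - 107 = 80
Step 2: IR is satisfied (surplus >= 0)

80


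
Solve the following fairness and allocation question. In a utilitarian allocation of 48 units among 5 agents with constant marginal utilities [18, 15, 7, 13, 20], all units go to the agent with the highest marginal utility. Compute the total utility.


Step 1: The marginal utilities are [18, 15, 7, 13, 20]
Step 2: The highest marginal utility is 20
Step 3: All 48 units go to that agent
Step 4: Total utility = 20 * 48 = 960

960


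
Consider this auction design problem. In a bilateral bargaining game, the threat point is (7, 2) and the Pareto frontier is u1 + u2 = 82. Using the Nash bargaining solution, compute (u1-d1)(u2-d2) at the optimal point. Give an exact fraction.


Step 1: The Nash solution splits surplus symmetrically above the disagreement point
Step 2: u1 = (total + d1 - d2)/2 = (82 + 7 - 2)/2 = 87/2
Step 3: u2 = (total - d1 + d2)/2 = (82 - 7 + 2)/2 = 77/2
Step 4: Nash product = (87/2 - 7) * (77/2 - 2)
Step 5: = 73/2 * 73/2 = 5329/4

5329/4


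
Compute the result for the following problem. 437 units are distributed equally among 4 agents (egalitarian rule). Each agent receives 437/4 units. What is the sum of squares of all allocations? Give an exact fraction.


Step 1: Each agent's share = 437/4
Step 2: Square of each share = (437/4)^2 = 190969/16
Step 3: Sum of squares = 4 * 190969/16 = 190969/4

190969/4


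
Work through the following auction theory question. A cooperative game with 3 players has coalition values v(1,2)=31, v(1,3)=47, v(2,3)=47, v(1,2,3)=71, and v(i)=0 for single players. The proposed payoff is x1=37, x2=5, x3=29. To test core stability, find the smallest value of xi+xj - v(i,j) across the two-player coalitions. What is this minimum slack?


Step 1: Slack for coalition (1,2): x1+x2 - v12 = 42 - 31 = 11
Step 2: Slack for coalition (1,3): x1+x3 - v13 = 66 - 47 = 19
Step 3: Slack for coalition (2,3): x2+x3 - v23 = 34 - 47 = -13
Step 4: Minimum slack = min(11, 19, -13) = -13, attained by (2,3); coalition (2,3) can block (slack < 0), so the allocation is not in the core

-13


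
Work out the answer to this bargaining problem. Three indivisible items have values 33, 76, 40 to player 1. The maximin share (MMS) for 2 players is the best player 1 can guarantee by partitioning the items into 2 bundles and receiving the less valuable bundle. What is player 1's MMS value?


Step 1: Item values = 33, 76, 40
Step 2: Enumerate all 2-bundle partitions and take the smaller bundle:
  Partition 1: {33} vs {76,40} -> bundles 33, 116; min = 33
  Partition 2: {76} vs {33,40} -> bundles 76, 73; min = 73
  Partition 3: {40} vs {33,76} -> bundles 40, 109; min = 40
Step 3: MMS = max(33, 73, 40) = 73

73


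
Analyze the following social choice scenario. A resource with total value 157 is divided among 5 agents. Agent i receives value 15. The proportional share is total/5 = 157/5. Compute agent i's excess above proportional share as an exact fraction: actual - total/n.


Step 1: Proportional share = 157/5
Step 2: Agent's actual allocation = 15
Step 3: Excess = 15 - 157/5 = -82/5

-82/5


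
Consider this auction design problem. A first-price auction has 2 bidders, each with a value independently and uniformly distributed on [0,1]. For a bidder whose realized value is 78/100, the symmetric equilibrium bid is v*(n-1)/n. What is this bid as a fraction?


Step 1: The symmetric BNE bidding function is b(v) = v * (n-1) / n
Step 2: Substitute v = 39/50 and n = 2
Step 3: b = 39/50 * 1/2
Step 4: b = 39/100

39/100


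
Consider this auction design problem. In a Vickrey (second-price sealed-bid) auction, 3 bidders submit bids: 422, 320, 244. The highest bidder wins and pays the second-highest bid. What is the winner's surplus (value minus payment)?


Step 1: Sort bids in descending order: 422, 320, 244
Step 2: The winning bid is the highest: 422
Step 3: The payment equals the second-highest bid: 320
Step 4: Surplus = winner's bid - payment = 422 - 320 = 102

102


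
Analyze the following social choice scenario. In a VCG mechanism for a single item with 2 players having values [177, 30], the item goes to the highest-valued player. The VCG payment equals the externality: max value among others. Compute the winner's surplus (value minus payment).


Step 1: The winner is the agent with the highest value: agent 0 with value 177
Step 2: Values of other agents: [30]
Step 3: VCG payment = max of others' values = 30
Step 4: Surplus = 177 - 30 = 147

147


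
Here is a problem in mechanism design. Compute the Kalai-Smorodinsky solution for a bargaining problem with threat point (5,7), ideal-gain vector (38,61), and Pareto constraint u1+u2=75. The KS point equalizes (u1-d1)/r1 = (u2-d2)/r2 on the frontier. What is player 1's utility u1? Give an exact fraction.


Step 1: At the KS point, (u1-d1)/r1 = (u2-d2)/r2 = t and u1+u2 = 75
Step 2: u1 = d1 + r1*t and u2 = d2 + r2*t, so (d1 + r1*t) + (d2 + r2*t) = 75
Step 3: t = (75 - 5 - 7)/(38 + 61) = 63/99 = 7/11
Step 4: u1 = d1 + r1*t = 5 + 38 * 7/11 = 321/11
Step 5: (Check: u2 = d2 + r2*t = 504/11; u1+u2 = 321/11 + 504/11 = 75, on the frontier.)

321/11


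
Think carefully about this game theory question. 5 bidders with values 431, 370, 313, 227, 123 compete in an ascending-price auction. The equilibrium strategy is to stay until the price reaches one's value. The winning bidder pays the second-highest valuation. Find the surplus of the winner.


Step 1: Identify the highest value: 431
Step 2: Identify the second-highest value: 370
Step 3: The final price = second-highest value = 370
Step 4: Surplus = 431 - 370 = 61

61


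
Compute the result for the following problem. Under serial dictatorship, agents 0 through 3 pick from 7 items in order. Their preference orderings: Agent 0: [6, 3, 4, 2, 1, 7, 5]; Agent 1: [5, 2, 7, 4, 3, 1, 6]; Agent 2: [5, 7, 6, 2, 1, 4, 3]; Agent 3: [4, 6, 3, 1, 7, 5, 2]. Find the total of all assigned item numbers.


Step 1: Agent 0 picks item 6
Step 2: Agent 1 picks item 5
Step 3: Agent 2 picks item 7
Step 4: Agent 3 picks item 4
Step 5: Sum = 6 + 5 + 7 + 4 = 22

22


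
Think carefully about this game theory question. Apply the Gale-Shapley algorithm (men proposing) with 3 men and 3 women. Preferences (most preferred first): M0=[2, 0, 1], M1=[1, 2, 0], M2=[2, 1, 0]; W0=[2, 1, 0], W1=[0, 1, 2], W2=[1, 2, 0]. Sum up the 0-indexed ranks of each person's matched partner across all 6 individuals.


Step 1: Run Gale-Shapley (men propose, women hold best offer):
  M0 proposes to W2; she accepts
  M1 proposes to W1; she accepts
  M2 proposes to W2; she switches from M0
  M0 proposes to W0; she accepts
Step 2: Final matching: W0-M0, W1-M1, W2-M2
Step 3: 0-indexed ranks (man's rank of his match, then woman's): 1 + 2 + 0 + 1 + 0 + 1
Step 4: Total rank sum = 5

5


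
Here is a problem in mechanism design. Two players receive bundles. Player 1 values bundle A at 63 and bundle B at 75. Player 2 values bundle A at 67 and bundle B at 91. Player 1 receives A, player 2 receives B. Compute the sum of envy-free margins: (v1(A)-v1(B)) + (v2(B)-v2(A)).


Step 1: Player 1's margin = v1(A) - v1(B) = 63 - 75 = -12
Step 2: Player 2's margin = v2(B) - v2(A) = 91 - 67 = 24
Step 3: Total margin = -12 + 24 = 12

12


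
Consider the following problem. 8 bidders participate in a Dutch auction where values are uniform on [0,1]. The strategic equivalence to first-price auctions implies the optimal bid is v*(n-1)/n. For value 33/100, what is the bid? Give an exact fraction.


Step 1: Dutch auctions are strategically equivalent to first-price auctions
Step 2: The equilibrium bid is b(v) = v*(n-1)/n
Step 3: b = 33/100 * 7/8
Step 4: b = 231/800

231/800


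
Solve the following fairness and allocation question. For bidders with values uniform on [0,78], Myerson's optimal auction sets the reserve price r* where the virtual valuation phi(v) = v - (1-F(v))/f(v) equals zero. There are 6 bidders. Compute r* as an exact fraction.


Step 1: For U[0,78], F(v) = v/78 and f(v) = 1/78
Step 2: phi(v) = v - (1 - v/78)/(1/78) = v - (78 - v) = 2v - 78
Step 3: Set phi(r*) = 0: 2r* - 78 = 0
Step 4: r* = 78/2 = 39 (the number of bidders n = 6 does not enter)

39


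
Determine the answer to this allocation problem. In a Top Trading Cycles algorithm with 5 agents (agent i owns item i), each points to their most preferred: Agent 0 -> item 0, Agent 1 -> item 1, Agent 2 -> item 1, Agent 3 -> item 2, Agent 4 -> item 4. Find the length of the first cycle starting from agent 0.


Step 1: Trace the pointer graph from agent 0: 0 -> 0
Step 2: A cycle is detected when we revisit agent 0
Step 3: The cycle is: 0 -> 0
Step 4: Cycle length = 1

1


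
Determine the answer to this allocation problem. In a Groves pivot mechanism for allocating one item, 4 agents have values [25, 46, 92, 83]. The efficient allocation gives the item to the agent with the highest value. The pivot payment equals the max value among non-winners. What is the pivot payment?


Step 1: The efficient winner is agent 2 with value 92
Step 2: Other agents' values: [25, 46, 83]
Step 3: Pivot payment = max(others) = 83
Step 4: The winner pays 83

83


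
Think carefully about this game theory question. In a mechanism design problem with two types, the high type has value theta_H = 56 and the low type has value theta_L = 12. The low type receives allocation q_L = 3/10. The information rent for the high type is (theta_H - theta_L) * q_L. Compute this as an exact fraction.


Step 1: theta_H - theta_L = 56 - 12 = 44
Step 2: Information rent = (theta_H - theta_L) * q_L
Step 3: = 44 * 3/10
Step 4: = 66/5

66/5


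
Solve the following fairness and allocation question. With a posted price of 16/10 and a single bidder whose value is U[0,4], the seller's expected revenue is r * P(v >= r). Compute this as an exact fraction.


Step 1: Posted price r = 8/5, value support [0,4]
Step 2: P(v >= r) = (4 - 8/5)/4 = 3/5
Step 3: Expected revenue = r * P(v >= r) = 8/5 * 3/5
Step 4: Revenue = 24/25

24/25


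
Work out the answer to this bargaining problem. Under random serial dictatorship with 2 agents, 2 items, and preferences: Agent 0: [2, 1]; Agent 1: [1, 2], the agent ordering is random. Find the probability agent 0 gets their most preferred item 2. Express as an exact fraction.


Step 1: Agent 0 wants item 2
Step 2: There are 2 possible orderings of agents
Step 3: In 2 orderings, agent 0 gets item 2
Step 4: Probability = 2/2 = 1

1


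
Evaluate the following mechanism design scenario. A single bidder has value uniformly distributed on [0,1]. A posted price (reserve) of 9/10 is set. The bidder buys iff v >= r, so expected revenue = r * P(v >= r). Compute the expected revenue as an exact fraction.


Step 1: Posted price r = 9/10, value support [0,1]
Step 2: P(v >= r) = (1 - 9/10)/1 = 1/10
Step 3: Expected revenue = r * P(v >= r) = 9/10 * 1/10
Step 4: Revenue = 9/100

9/100


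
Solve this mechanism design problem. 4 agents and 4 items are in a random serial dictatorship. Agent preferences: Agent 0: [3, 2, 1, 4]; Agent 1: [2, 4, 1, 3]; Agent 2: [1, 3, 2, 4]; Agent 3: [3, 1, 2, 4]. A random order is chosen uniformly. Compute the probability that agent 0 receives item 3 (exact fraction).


Step 1: Agent 0 wants item 3
Step 2: There are 24 possible orderings of agents
Step 3: In 12 orderings, agent 0 gets item 3
Step 4: Probability = 12/24 = 1/2

1/2


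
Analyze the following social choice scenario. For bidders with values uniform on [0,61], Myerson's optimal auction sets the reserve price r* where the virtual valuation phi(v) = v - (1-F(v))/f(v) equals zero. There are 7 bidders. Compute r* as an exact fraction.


Step 1: For U[0,61], F(v) = v/61 and f(v) = 1/61
Step 2: phi(v) = v - (1 - v/61)/(1/61) = v - (61 - v) = 2v - 61
Step 3: Set phi(r*) = 0: 2r* - 61 = 0
Step 4: r* = 61/2 (the number of bidders n = 7 does not enter)

61/2


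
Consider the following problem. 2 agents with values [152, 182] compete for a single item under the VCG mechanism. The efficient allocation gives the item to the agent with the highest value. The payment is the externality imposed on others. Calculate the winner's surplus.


Step 1: The winner is the agent with the highest value: agent 1 with value 182
Step 2: Values of other agents: [152]
Step 3: VCG payment = max of others' values = 152
Step 4: Surplus = 182 - 152 = 30

30


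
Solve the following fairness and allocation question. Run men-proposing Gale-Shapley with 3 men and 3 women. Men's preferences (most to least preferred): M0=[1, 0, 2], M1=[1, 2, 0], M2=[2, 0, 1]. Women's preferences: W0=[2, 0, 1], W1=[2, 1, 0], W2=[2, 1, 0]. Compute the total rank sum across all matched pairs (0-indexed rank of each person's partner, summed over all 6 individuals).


Step 1: Run Gale-Shapley (men propose, women hold best offer):
  M0 proposes to W1; she accepts
  M1 proposes to W1; she switches from M0
  M2 proposes to W2; she accepts
  M0 proposes to W0; she accepts
Step 2: Final matching: W0-M0, W1-M1, W2-M2
Step 3: 0-indexed ranks (man's rank of his match, then woman's): 1 + 1 + 0 + 1 + 0 + 0
Step 4: Total rank sum = 3

3


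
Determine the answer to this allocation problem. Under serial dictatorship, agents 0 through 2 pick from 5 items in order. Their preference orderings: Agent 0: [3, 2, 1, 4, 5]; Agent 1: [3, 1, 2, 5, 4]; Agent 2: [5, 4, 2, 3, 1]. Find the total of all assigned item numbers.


Step 1: Agent 0 picks item 3
Step 2: Agent 1 picks item 1
Step 3: Agent 2 picks item 5
Step 4: Sum = 3 + 1 + 5 = 9

9


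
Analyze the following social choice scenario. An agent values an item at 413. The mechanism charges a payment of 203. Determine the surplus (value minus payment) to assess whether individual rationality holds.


Step 1: Surplus = value - payment = 413 - 203 = 210
Step 2: IR is satisfied (surplus >= 0)

210


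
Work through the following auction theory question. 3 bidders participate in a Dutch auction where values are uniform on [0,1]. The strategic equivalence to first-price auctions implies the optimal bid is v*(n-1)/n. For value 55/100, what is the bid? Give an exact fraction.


Step 1: Dutch auctions are strategically equivalent to first-price auctions
Step 2: The equilibrium bid is b(v) = v*(n-1)/n
Step 3: b = 11/20 * 2/3
Step 4: b = 11/30

11/30


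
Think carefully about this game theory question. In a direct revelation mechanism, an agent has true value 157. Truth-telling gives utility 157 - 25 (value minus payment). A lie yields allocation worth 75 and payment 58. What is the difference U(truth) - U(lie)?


Step 1: U(truth) = value - payment = 157 - 25 = 132
Step 2: U(lie) = allocation - payment = 75 - 58 = 17
Step 3: IC gap = 132 - 17 = 115

115


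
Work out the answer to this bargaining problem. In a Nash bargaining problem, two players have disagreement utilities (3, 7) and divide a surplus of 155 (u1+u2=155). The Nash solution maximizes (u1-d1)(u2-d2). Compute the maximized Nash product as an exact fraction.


Step 1: The Nash solution splits surplus symmetrically above the disagreement point
Step 2: u1 = (total + d1 - d2)/2 = (155 + 3 - 7)/2 = 151/2
Step 3: u2 = (total - d1 + d2)/2 = (155 - 3 + 7)/2 = 159/2
Step 4: Nash product = (151/2 - 3) * (159/2 - 7)
Step 5: = 145/2 * 145/2 = 21025/4

21025/4


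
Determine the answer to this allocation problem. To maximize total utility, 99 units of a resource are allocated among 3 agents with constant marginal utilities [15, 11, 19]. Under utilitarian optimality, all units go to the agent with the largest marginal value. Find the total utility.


Step 1: The marginal utilities are [15, 11, 19]
Step 2: The highest marginal utility is 19
Step 3: All 99 units go to that agent
Step 4: Total utility = 19 * 99 = 1881

1881


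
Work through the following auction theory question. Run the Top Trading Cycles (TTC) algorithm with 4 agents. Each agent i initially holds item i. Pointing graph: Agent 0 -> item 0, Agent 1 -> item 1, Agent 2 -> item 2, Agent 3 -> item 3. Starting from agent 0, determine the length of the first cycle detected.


Step 1: Trace the pointer graph from agent 0: 0 -> 0
Step 2: A cycle is detected when we revisit agent 0
Step 3: The cycle is: 0 -> 0
Step 4: Cycle length = 1

1


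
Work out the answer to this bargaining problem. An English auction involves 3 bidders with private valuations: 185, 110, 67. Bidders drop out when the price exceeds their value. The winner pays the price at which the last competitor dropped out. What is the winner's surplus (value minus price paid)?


Step 1: Identify the highest value: 185
Step 2: Identify the second-highest value: 110
Step 3: The final price = second-highest value = 110
Step 4: Surplus = 185 - 110 = 75

75


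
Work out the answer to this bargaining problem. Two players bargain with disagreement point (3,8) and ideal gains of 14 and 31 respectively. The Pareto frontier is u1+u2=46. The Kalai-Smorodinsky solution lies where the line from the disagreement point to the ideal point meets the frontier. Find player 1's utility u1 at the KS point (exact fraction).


Step 1: At the KS point, (u1-d1)/r1 = (u2-d2)/r2 = t and u1+u2 = 46
Step 2: u1 = d1 + r1*t and u2 = d2 + r2*t, so (d1 + r1*t) + (d2 + r2*t) = 46
Step 3: t = (46 - 3 - 8)/(14 + 31) = 35/45 = 7/9
Step 4: u1 = d1 + r1*t = 3 + 14 * 7/9 = 125/9
Step 5: (Check: u2 = d2 + r2*t = 289/9; u1+u2 = 125/9 + 289/9 = 46, on the frontier.)

125/9


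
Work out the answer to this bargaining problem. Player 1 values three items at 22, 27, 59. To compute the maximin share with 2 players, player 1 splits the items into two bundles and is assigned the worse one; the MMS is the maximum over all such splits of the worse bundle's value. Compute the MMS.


Step 1: Item values = 22, 27, 59
Step 2: Enumerate all 2-bundle partitions and take the smaller bundle:
  Partition 1: {22} vs {27,59} -> bundles 22, 86; min = 22
  Partition 2: {27} vs {22,59} -> bundles 27, 81; min = 27
  Partition 3: {59} vs {22,27} -> bundles 59, 49; min = 49
Step 3: MMS = max(22, 27, 49) = 49

49


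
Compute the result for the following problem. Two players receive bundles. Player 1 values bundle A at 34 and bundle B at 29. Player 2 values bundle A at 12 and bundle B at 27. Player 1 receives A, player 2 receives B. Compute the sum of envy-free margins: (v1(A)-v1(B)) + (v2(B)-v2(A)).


Step 1: Player 1's margin = v1(A) - v1(B) = 34 - 29 = 5
Step 2: Player 2's margin = v2(B) - v2(A) = 27 - 12 = 15
Step 3: Total margin = 5 + 15 = 20

20


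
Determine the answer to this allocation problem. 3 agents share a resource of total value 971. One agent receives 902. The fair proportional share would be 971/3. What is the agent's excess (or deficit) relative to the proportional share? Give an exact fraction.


Step 1: Proportional share = 971/3
Step 2: Agent's actual allocation = 902
Step 3: Excess = 902 - 971/3 = 1735/3

1735/3


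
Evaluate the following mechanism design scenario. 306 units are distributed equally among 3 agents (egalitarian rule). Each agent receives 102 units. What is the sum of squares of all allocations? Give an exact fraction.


Step 1: Each agent's share = 306/3 = 102
Step 2: Square of each share = (102)^2 = 10404
Step 3: Sum of squares = 3 * 10404 = 31212

31212


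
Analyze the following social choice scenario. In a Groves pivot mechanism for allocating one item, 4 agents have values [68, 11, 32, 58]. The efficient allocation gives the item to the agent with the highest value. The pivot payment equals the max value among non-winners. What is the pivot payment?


Step 1: The efficient winner is agent 0 with value 68
Step 2: Other agents' values: [11, 32, 58]
Step 3: Pivot payment = max(others) = 58
Step 4: The winner pays 58

58


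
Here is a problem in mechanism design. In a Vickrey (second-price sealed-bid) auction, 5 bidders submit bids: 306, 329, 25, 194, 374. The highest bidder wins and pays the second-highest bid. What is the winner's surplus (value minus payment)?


Step 1: Sort bids in descending order: 374, 329, 306, 194, 25
Step 2: The winning bid is the highest: 374
Step 3: The payment equals the second-highest bid: 329
Step 4: Surplus = winner's bid - payment = 374 - 329 = 45

45


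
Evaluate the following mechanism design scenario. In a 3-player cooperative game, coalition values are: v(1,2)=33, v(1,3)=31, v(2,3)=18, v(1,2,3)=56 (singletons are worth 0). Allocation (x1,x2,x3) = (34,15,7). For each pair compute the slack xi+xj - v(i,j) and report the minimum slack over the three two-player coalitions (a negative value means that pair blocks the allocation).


Step 1: Slack for coalition (1,2): x1+x2 - v12 = 49 - 33 = 16
Step 2: Slack for coalition (1,3): x1+x3 - v13 = 41 - 31 = 10
Step 3: Slack for coalition (2,3): x2+x3 - v23 = 22 - 18 = 4
Step 4: Minimum slack = min(16, 10, 4) = 4, attained by (2,3); no pair can gain by deviating, so the allocation is in the core

4


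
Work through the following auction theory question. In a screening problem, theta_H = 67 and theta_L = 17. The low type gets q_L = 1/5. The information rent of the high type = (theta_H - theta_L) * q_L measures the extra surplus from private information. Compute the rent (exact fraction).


Step 1: theta_H - theta_L = 67 - 17 = 50
Step 2: Information rent = (theta_H - theta_L) * q_L
Step 3: = 50 * 1/5
Step 4: = 10

10


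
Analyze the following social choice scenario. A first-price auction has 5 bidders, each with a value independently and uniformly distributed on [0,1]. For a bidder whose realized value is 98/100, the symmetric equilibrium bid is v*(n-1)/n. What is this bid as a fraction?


Step 1: The symmetric BNE bidding function is b(v) = v * (n-1) / n
Step 2: Substitute v = 49/50 and n = 5
Step 3: b = 49/50 * 4/5
Step 4: b = 98/125

98/125


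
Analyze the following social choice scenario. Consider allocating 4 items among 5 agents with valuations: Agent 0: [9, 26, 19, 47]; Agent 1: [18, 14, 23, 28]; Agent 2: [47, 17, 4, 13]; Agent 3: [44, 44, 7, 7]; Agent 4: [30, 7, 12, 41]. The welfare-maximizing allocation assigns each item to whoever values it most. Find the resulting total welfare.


Step 1: For each item, find the maximum value among all agents.
Step 2: Item 0 -> Agent 2 (value 47)
Step 3: Item 1 -> Agent 3 (value 44)
Step 4: Item 2 -> Agent 1 (value 23)
Step 5: Item 3 -> Agent 0 (value 47)
Step 6: Total welfare = 47 + 44 + 23 + 47 = 161

161


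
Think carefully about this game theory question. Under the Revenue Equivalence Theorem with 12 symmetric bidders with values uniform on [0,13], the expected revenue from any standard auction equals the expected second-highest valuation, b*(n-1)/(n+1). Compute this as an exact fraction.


Step 1: By Revenue Equivalence, expected revenue = b*(n-1)/(n+1)
Step 2: Substituting n = 12, b = 13
Step 3: Revenue = 13*(12-1)/(12+1) = 13*11/13
Step 4: Revenue = 143/13 = 11

11


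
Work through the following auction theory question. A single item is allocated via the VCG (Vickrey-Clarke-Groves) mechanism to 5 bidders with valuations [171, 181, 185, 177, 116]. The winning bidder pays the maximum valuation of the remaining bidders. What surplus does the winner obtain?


Step 1: The winner is the agent with the highest value: agent 2 with value 185
Step 2: Values of other agents: [171, 181, 177, 116]
Step 3: VCG payment = max of others' values = 181
Step 4: Surplus = 185 - 181 = 4

4


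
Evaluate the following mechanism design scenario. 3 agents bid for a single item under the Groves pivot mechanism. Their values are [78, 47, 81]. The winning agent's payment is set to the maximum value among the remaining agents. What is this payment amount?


Step 1: The efficient winner is agent 2 with value 81
Step 2: Other agents' values: [78, 47]
Step 3: Pivot payment = max(others) = 78
Step 4: The winner pays 78

78


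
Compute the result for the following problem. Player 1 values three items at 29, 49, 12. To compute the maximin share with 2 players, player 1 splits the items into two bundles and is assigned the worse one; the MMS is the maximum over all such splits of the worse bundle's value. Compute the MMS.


Step 1: Item values = 29, 49, 12
Step 2: Enumerate all 2-bundle partitions and take the smaller bundle:
  Partition 1: {29} vs {49,12} -> bundles 29, 61; min = 29
  Partition 2: {49} vs {29,12} -> bundles 49, 41; min = 41
  Partition 3: {12} vs {29,49} -> bundles 12, 78; min = 12
Step 3: MMS = max(29, 41, 12) = 41

41


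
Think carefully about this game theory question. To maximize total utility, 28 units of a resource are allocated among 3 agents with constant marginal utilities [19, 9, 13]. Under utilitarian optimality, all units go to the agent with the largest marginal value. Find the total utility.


Step 1: The marginal utilities are [19, 9, 13]
Step 2: The highest marginal utility is 19
Step 3: All 28 units go to that agent
Step 4: Total utility = 19 * 28 = 532

532


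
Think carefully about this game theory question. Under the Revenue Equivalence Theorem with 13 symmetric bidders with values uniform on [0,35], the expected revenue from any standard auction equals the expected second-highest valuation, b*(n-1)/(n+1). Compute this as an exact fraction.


Step 1: By Revenue Equivalence, expected revenue = b*(n-1)/(n+1)
Step 2: Substituting n = 13, b = 35
Step 3: Revenue = 35*(13-1)/(13+1) = 35*12/14
Step 4: Revenue = 420/14 = 30

30


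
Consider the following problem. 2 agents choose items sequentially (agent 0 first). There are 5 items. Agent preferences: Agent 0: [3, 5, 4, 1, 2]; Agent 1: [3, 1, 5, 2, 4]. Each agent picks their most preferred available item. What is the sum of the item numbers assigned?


Step 1: Agent 0 picks item 3
Step 2: Agent 1 picks item 1
Step 3: Sum = 3 + 1 = 4

4


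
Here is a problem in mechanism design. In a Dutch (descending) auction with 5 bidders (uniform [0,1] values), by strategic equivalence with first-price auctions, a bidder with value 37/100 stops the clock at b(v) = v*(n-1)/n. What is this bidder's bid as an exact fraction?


Step 1: Dutch auctions are strategically equivalent to first-price auctions
Step 2: The equilibrium bid is b(v) = v*(n-1)/n
Step 3: b = 37/100 * 4/5
Step 4: b = 37/125

37/125


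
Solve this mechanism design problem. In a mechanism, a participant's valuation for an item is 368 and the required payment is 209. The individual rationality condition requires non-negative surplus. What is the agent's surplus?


Step 1: Surplus = value - payment = 368 - 209 = 159
Step 2: IR is satisfied (surplus >= 0)

159


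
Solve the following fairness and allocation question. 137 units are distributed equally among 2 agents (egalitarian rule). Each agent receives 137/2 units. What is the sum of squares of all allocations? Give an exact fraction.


Step 1: Each agent's share = 137/2
Step 2: Square of each share = (137/2)^2 = 18769/4
Step 3: Sum of squares = 2 * 18769/4 = 18769/2

18769/2


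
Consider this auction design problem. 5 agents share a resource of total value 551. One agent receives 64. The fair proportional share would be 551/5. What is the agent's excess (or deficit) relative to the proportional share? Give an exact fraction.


Step 1: Proportional share = 551/5
Step 2: Agent's actual allocation = 64
Step 3: Excess = 64 - 551/5 = -231/5

-231/5


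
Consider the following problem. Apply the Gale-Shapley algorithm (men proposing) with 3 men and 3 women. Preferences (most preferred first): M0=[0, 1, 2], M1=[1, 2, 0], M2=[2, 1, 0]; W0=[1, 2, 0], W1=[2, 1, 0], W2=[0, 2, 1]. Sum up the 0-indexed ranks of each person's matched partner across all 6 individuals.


Step 1: Run Gale-Shapley (men propose, women hold best offer):
  M0 proposes to W0; she accepts
  M1 proposes to W1; she accepts
  M2 proposes to W2; she accepts
Step 2: Final matching: W0-M0, W1-M1, W2-M2
Step 3: 0-indexed ranks (man's rank of his match, then woman's): 0 + 2 + 0 + 1 + 0 + 1
Step 4: Total rank sum = 4

4


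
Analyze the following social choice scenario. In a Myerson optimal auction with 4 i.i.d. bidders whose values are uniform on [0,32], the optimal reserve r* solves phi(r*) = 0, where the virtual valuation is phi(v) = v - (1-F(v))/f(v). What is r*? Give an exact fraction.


Step 1: For U[0,32], F(v) = v/32 and f(v) = 1/32
Step 2: phi(v) = v - (1 - v/32)/(1/32) = v - (32 - v) = 2v - 32
Step 3: Set phi(r*) = 0: 2r* - 32 = 0
Step 4: r* = 32/2 = 16 (the number of bidders n = 4 does not enter)

16


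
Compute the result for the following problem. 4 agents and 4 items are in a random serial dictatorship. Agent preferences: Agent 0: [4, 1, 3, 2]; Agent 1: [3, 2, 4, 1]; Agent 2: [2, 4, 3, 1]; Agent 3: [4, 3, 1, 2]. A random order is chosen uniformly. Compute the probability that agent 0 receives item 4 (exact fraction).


Step 1: Agent 0 wants item 4
Step 2: There are 24 possible orderings of agents
Step 3: In 12 orderings, agent 0 gets item 4
Step 4: Probability = 12/24 = 1/2

1/2


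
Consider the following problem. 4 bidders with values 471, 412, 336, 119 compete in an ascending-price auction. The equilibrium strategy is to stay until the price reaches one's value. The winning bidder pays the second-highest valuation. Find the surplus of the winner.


Step 1: Identify the highest value: 471
Step 2: Identify the second-highest value: 412
Step 3: The final price = second-highest value = 412
Step 4: Surplus = 471 - 412 = 59

59


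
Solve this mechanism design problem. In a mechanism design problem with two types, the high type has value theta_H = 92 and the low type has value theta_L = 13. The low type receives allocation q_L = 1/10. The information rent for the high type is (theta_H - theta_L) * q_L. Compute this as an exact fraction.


Step 1: theta_H - theta_L = 92 - 13 = 79
Step 2: Information rent = (theta_H - theta_L) * q_L
Step 3: = 79 * 1/10
Step 4: = 79/10

79/10


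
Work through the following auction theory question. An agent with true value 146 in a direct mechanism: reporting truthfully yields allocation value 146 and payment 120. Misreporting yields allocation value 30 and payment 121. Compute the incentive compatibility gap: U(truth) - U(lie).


Step 1: U(truth) = value - payment = 146 - 120 = 26
Step 2: U(lie) = allocation - payment = 30 - 121 = -91
Step 3: IC gap = 26 - (-91) = 117

117


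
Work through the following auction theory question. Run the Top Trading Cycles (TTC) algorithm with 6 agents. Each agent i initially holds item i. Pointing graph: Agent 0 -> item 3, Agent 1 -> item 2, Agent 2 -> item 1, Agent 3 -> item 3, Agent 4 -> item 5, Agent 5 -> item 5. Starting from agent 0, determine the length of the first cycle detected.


Step 1: Trace the pointer graph from agent 0: 0 -> 3 -> 3
Step 2: A cycle is detected when we revisit agent 3
Step 3: The cycle is: 3 -> 3
Step 4: Cycle length = 1

1


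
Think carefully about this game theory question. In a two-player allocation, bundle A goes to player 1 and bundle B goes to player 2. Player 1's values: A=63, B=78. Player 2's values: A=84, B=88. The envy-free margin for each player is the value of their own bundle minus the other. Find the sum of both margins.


Step 1: Player 1's margin = v1(A) - v1(B) = 63 - 78 = -15
Step 2: Player 2's margin = v2(B) - v2(A) = 88 - 84 = 4
Step 3: Total margin = -15 + 4 = -11

-11


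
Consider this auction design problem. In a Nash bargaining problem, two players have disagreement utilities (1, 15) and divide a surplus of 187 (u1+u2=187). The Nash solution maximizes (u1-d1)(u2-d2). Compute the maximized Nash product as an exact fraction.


Step 1: The Nash solution splits surplus symmetrically above the disagreement point
Step 2: u1 = (total + d1 - d2)/2 = (187 + 1 - 15)/2 = 173/2
Step 3: u2 = (total - d1 + d2)/2 = (187 - 1 + 15)/2 = 201/2
Step 4: Nash product = (173/2 - 1) * (201/2 - 15)
Step 5: = 171/2 * 171/2 = 29241/4

29241/4


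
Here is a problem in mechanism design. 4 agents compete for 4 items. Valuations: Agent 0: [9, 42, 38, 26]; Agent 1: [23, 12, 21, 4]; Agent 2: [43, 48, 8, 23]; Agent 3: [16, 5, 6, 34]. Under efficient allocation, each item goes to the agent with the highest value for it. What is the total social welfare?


Step 1: For each item, find the maximum value among all agents.
Step 2: Item 0 -> Agent 2 (value 43)
Step 3: Item 1 -> Agent 2 (value 48)
Step 4: Item 2 -> Agent 0 (value 38)
Step 5: Item 3 -> Agent 3 (value 34)
Step 6: Total welfare = 43 + 48 + 38 + 34 = 163

163


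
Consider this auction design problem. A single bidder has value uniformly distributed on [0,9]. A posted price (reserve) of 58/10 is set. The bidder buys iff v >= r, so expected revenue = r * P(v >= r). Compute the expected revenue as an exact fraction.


Step 1: Posted price r = 29/5, value support [0,9]
Step 2: P(v >= r) = (9 - 29/5)/9 = 16/45
Step 3: Expected revenue = r * P(v >= r) = 29/5 * 16/45
Step 4: Revenue = 464/225

464/225


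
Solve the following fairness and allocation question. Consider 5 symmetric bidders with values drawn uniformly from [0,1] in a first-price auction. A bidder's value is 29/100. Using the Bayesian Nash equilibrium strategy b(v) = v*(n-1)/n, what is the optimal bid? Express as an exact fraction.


Step 1: The symmetric BNE bidding function is b(v) = v * (n-1) / n
Step 2: Substitute v = 29/100 and n = 5
Step 3: b = 29/100 * 4/5
Step 4: b = 29/125

29/125


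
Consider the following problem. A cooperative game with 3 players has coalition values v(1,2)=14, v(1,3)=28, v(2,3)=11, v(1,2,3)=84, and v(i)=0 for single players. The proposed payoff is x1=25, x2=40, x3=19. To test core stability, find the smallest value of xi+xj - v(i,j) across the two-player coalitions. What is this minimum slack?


Step 1: Slack for coalition (1,2): x1+x2 - v12 = 65 - 14 = 51
Step 2: Slack for coalition (1,3): x1+x3 - v13 = 44 - 28 = 16
Step 3: Slack for coalition (2,3): x2+x3 - v23 = 59 - 11 = 48
Step 4: Minimum slack = min(51, 16, 48) = 16, attained by (1,3); no pair can gain by deviating, so the allocation is in the core

16


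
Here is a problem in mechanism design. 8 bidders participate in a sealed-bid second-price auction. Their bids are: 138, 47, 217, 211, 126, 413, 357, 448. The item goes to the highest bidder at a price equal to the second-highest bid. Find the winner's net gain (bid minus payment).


Step 1: Sort bids in descending order: 448, 413, 357, 217, 211, 138, 126, 47
Step 2: The winning bid is the highest: 448
Step 3: The payment equals the second-highest bid: 413
Step 4: Surplus = winner's bid - payment = 448 - 413 = 35

35


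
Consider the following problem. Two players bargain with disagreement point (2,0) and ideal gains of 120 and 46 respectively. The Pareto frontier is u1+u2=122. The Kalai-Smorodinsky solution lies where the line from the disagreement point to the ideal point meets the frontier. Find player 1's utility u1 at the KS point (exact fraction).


Step 1: At the KS point, (u1-d1)/r1 = (u2-d2)/r2 = t and u1+u2 = 122
Step 2: u1 = d1 + r1*t and u2 = d2 + r2*t, so (d1 + r1*t) + (d2 + r2*t) = 122
Step 3: t = (122 - 2 - 0)/(120 + 46) = 120/166 = 60/83
Step 4: u1 = d1 + r1*t = 2 + 120 * 60/83 = 7366/83
Step 5: (Check: u2 = d2 + r2*t = 2760/83; u1+u2 = 7366/83 + 2760/83 = 122, on the frontier.)

7366/83


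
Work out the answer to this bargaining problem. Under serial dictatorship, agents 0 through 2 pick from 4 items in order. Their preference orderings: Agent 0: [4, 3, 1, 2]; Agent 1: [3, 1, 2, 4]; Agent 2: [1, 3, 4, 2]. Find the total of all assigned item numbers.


Step 1: Agent 0 picks item 4
Step 2: Agent 1 picks item 3
Step 3: Agent 2 picks item 1
Step 4: Sum = 4 + 3 + 1 = 8

8


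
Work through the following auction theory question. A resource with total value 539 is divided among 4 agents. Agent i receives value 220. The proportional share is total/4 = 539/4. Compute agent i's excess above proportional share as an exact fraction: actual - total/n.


Step 1: Proportional share = 539/4
Step 2: Agent's actual allocation = 220
Step 3: Excess = 220 - 539/4 = 341/4

341/4


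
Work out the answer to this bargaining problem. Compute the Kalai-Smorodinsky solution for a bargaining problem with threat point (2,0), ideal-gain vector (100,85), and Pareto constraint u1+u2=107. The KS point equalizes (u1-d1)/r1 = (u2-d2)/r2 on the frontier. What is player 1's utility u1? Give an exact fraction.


Step 1: At the KS point, (u1-d1)/r1 = (u2-d2)/r2 = t and u1+u2 = 107
Step 2: u1 = d1 + r1*t and u2 = d2 + r2*t, so (d1 + r1*t) + (d2 + r2*t) = 107
Step 3: t = (107 - 2 - 0)/(100 + 85) = 105/185 = 21/37
Step 4: u1 = d1 + r1*t = 2 + 100 * 21/37 = 2174/37
Step 5: (Check: u2 = d2 + r2*t = 1785/37; u1+u2 = 2174/37 + 1785/37 = 107, on the frontier.)

2174/37


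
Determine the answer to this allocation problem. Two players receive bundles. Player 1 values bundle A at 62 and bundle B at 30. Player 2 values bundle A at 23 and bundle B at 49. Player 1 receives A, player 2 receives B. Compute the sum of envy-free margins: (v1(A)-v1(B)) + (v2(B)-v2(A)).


Step 1: Player 1's margin = v1(A) - v1(B) = 62 - 30 = 32
Step 2: Player 2's margin = v2(B) - v2(A) = 49 - 23 = 26
Step 3: Total margin = 32 + 26 = 58

58


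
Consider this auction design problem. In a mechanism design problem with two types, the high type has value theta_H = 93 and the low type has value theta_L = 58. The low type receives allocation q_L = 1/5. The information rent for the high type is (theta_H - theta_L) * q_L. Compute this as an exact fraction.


Step 1: theta_H - theta_L = 93 - 58 = 35
Step 2: Information rent = (theta_H - theta_L) * q_L
Step 3: = 35 * 1/5
Step 4: = 7

7


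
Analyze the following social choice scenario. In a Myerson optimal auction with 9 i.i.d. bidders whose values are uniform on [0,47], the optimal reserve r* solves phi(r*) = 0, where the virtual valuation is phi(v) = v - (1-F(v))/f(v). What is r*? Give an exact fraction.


Step 1: For U[0,47], F(v) = v/47 and f(v) = 1/47
Step 2: phi(v) = v - (1 - v/47)/(1/47) = v - (47 - v) = 2v - 47
Step 3: Set phi(r*) = 0: 2r* - 47 = 0
Step 4: r* = 47/2 (the number of bidders n = 9 does not enter)

47/2


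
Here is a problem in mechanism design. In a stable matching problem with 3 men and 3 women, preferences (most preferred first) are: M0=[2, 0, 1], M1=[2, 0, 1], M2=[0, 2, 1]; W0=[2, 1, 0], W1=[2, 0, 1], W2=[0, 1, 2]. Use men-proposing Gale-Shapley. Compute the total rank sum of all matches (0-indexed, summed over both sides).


Step 1: Run Gale-Shapley (men propose, women hold best offer):
  M0 proposes to W2; she accepts
  M1 proposes to W2; rejected
  M1 proposes to W0; she accepts
  M2 proposes to W0; she switches from M1
  M1 proposes to W1; she accepts
Step 2: Final matching: W0-M2, W1-M1, W2-M0
Step 3: 0-indexed ranks (man's rank of his match, then woman's): 0 + 0 + 2 + 2 + 0 + 0
Step 4: Total rank sum = 4

4
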